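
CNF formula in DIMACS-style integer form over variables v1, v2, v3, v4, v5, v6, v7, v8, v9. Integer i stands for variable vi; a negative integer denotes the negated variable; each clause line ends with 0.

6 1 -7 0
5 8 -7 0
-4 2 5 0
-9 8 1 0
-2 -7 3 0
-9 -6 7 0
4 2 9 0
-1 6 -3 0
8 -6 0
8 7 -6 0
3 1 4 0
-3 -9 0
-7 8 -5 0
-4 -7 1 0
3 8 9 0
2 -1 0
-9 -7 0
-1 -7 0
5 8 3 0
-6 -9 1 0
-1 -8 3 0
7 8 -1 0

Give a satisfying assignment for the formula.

v1 = F  v2 = T  v3 = T  v4 = F  v5 = F  v6 = F  v7 = F  v8 = F  v9 = F

Branch on v1: take v1 = False.
Try v2 = True.
The remaining clauses are satisfied by v3 = True, v4 = False, v5 = False, v6 = False, v7 = False, v8 = False, v9 = False.
Every clause has at least one true literal under this assignment.
Check each clause:
  1. (v6 \/ ~v7 \/ v1) — ~v7 is true.
  2. (~v7 \/ v8 \/ v5) — ~v7 is true.
  3. (v2 \/ ~v4 \/ v5) — v2 is true.
  4. (v8 \/ v1 \/ ~v9) — ~v9 is true.
  5. (~v7 \/ ~v2 \/ v3) — ~v7 is true.
  6. (~v6 \/ ~v9 \/ v7) — ~v6 is true.
  7. (v4 \/ v9 \/ v2) — v2 is true.
  8. (~v1 \/ v6 \/ ~v3) — ~v1 is true.
  9. (v8 \/ ~v6) — ~v6 is true.
  10. (v7 \/ v8 \/ ~v6) — ~v6 is true.
  11. (v1 \/ v3 \/ v4) — v3 is true.
  12. (~v3 \/ ~v9) — ~v9 is true.
  13. (~v7 \/ v8 \/ ~v5) — ~v7 is true.
  14. (v1 \/ ~v4 \/ ~v7) — ~v7 is true.
  15. (v3 \/ v8 \/ v9) — v3 is true.
  16. (v2 \/ ~v1) — v2 is true.
  17. (~v9 \/ ~v7) — ~v7 is true.
  18. (~v1 \/ ~v7) — ~v7 is true.
  19. (v5 \/ v3 \/ v8) — v3 is true.
  20. (v1 \/ ~v6 \/ ~v9) — ~v6 is true.
  21. (~v1 \/ ~v8 \/ v3) — ~v8 is true.
  22. (~v1 \/ v7 \/ v8) — ~v1 is true.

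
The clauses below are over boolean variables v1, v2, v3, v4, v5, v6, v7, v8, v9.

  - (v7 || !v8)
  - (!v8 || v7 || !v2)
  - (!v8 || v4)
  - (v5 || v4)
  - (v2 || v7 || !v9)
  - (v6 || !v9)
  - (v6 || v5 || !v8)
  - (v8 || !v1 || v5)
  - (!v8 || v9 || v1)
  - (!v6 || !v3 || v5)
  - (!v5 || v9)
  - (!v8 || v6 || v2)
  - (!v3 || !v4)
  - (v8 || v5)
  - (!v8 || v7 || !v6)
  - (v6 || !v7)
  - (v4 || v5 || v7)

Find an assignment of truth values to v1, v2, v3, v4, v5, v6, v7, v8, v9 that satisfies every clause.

v3 occurs only negated in the remaining clauses — set v3 = False.
Set v1 = True and propagate.
For the remaining variables, v2 = True, v4 = True, v5 = False, v6 = True, v7 = True, v8 = True, v9 = False works.

v1=1  v2=1  v3=0  v4=1  v5=0  v6=1  v7=1  v8=1  v9=0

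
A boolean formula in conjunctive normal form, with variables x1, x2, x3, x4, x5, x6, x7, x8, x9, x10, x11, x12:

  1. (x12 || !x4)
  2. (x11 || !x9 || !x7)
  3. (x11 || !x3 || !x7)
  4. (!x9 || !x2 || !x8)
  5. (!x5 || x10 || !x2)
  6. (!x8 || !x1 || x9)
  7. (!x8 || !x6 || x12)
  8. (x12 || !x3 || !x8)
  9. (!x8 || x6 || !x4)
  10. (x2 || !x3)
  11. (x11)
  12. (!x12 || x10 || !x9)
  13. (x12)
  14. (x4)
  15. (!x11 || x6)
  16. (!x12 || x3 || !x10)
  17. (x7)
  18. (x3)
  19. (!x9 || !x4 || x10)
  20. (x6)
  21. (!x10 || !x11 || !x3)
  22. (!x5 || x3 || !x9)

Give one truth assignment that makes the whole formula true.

x1 = False, x2 = True, x3 = True, x4 = True, x5 = False, x6 = True, x7 = True, x8 = False, x9 = False, x10 = False, x11 = True, x12 = True

Check each clause:
  1. (!x4 || x12) — x12 is true.
  2. (x11 || !x7 || !x9) — x11 is true.
  3. (!x7 || !x3 || x11) — x11 is true.
  4. (!x2 || !x9 || !x8) — !x8 is true.
  5. (!x2 || !x5 || x10) — !x5 is true.
  6. (!x8 || x9 || !x1) — !x8 is true.
  7. (!x8 || !x6 || x12) — !x8 is true.
  8. (!x8 || !x3 || x12) — !x8 is true.
  9. (!x4 || x6 || !x8) — !x8 is true.
  10. (x2 || !x3) — x2 is true.
  11. (x11) — x11 is true.
  12. (!x12 || x10 || !x9) — !x9 is true.
  13. (x12) — x12 is true.
  14. (x4) — x4 is true.
  15. (!x11 || x6) — x6 is true.
  16. (!x12 || !x10 || x3) — x3 is true.
  17. (x7) — x7 is true.
  18. (x3) — x3 is true.
  19. (!x9 || !x4 || x10) — !x9 is true.
  20. (x6) — x6 is true.
  21. (!x11 || !x3 || !x10) — !x10 is true.
  22. (!x5 || !x9 || x3) — x3 is true.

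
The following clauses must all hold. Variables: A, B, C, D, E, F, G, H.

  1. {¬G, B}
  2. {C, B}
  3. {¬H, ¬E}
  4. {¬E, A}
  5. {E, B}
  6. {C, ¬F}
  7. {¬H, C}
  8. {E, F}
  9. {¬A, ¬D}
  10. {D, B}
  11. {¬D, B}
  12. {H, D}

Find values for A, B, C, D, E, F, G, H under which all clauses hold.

A=0  B=1  C=1  D=1  E=0  F=1  G=1  H=1

Pure literal: B appears only positively; assign B = True.
Pure literal: C appears only positively; assign C = True.
Branch on A: take A = False.
  then E is forced to False.
  then F is forced to True.
For the remaining variables, D = True, G = True, H = True works.
Check each clause:
  1. {¬G, B} — B is true.
  2. {C, B} — B is true.
  3. {¬H, ¬E} — ¬E is true.
  4. {A, ¬E} — ¬E is true.
  5. {E, B} — B is true.
  6. {C, ¬F} — C is true.
  7. {C, ¬H} — C is true.
  8. {E, F} — F is true.
  9. {¬D, ¬A} — ¬A is true.
  10. {D, B} — B is true.
  11. {B, ¬D} — B is true.
  12. {H, D} — H is true.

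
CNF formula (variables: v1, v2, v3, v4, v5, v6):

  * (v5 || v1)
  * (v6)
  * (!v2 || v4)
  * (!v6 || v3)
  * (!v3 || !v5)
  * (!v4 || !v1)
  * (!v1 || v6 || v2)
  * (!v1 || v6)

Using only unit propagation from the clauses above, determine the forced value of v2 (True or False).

False

(v6) stands alone — v6 = True.
(!v6 || v3) with v6 = True leaves only v3, so v3 = True.
In (!v3 || !v5), !v3 is now false; !v5 must hold, so v5 = False.
From (v5 || v1) and v5 = False: v1 = True.
(!v1 || !v4) with v1 = True leaves only !v4, so v4 = False.
In (!v2 || v4), v4 is now false; !v2 must hold, so v2 = False.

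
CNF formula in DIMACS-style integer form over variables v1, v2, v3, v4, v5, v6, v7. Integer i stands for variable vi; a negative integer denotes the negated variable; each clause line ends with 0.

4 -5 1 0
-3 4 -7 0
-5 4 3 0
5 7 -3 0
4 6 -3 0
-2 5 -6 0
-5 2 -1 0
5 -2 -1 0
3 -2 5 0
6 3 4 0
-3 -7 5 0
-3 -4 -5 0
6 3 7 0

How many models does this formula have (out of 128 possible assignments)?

20

Split on v3, then v5.
  v3=T, v5=T: remaining (v1,v2,v4,v6,v7) ∈ {(T,T,F,T,F)} — 1.
  v3=T, v5=F: a clause becomes empty — 0.
  v3=F, v5=T: 9 of the 32 assignments to (v1,v2,v4,v6,v7) work.
  v3=F, v5=F: v1 free; 5 ways for (v2,v4,v6,v7) × 2^1 = 10.
Total: 1 + 0 + 9 + 10 = 20.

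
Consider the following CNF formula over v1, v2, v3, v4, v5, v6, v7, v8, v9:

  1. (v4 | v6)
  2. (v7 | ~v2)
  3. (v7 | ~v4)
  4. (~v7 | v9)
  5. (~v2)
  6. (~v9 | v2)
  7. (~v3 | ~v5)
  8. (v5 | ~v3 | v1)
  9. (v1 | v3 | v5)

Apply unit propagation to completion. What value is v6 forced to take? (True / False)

(~v2) stands alone — v2 = False.
From (~v9 | v2) and v2 = False: v9 = False.
In (v9 | ~v7), v9 is now false; ~v7 must hold, so v7 = False.
From (~v4 | v7) and v7 = False: v4 = False.
In (v4 | v6), v4 is now false; v6 must hold, so v6 = True.

True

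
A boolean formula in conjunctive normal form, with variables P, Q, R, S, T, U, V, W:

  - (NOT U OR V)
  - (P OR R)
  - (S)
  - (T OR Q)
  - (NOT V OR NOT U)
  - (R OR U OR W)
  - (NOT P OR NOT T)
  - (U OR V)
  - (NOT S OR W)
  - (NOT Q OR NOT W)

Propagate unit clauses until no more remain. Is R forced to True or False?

(S) stands alone — S = True.
(W OR NOT S) with S = True leaves only W, so W = True.
In (NOT W OR NOT Q), NOT W is now false; NOT Q must hold, so Q = False.
(T OR Q) with Q = False leaves only T, so T = True.
From (NOT P OR NOT T) and T = True: P = False.
(R OR P): since P = False, the clause reduces to (R). R = True.

True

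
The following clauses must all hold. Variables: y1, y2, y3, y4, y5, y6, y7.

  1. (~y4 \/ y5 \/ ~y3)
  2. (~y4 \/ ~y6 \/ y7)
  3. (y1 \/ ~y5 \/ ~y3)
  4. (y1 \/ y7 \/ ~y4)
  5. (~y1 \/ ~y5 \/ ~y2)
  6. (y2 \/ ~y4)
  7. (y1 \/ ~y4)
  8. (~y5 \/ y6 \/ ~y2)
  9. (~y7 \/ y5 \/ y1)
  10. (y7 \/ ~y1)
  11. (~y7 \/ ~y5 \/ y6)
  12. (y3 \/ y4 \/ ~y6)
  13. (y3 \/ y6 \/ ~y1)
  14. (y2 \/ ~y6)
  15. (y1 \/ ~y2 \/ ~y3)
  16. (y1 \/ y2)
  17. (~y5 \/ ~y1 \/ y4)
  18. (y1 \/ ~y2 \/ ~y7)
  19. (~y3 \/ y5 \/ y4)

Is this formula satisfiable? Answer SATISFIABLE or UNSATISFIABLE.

SATISFIABLE

Set y1 = False and propagate.
  then y4 is forced to False.
  then y2 is forced to True.
  then y3 is forced to False.
  then y6 is forced to False.
  then y5 is forced to False.
  then y7 is forced to False.
So y1=F, y2=T, y3=F, y4=F, y5=F, y6=F, y7=F is a satisfying assignment.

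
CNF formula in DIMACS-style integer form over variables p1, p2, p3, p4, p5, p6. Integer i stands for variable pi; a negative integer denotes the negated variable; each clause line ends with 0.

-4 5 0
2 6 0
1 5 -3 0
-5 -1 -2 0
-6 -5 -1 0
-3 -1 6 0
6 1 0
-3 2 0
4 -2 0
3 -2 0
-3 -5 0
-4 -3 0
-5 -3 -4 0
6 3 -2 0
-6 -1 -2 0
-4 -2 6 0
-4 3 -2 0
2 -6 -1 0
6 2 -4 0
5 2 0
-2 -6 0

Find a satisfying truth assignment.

p1=F, p2=F, p3=F, p4=F, p5=T, p6=T

Check each clause:
  1. (p5 OR NOT p4) — NOT p4 is true.
  2. (p6 OR p2) — p6 is true.
  3. (p5 OR NOT p3 OR p1) — NOT p3 is true.
  4. (NOT p2 OR NOT p1 OR NOT p5) — NOT p2 is true.
  5. (NOT p6 OR NOT p5 OR NOT p1) — NOT p1 is true.
  6. (p6 OR NOT p3 OR NOT p1) — NOT p3 is true.
  7. (p1 OR p6) — p6 is true.
  8. (p2 OR NOT p3) — NOT p3 is true.
  9. (p4 OR NOT p2) — NOT p2 is true.
  10. (NOT p2 OR p3) — NOT p2 is true.
  11. (NOT p3 OR NOT p5) — NOT p3 is true.
  12. (NOT p3 OR NOT p4) — NOT p4 is true.
  13. (NOT p4 OR NOT p5 OR NOT p3) — NOT p4 is true.
  14. (p6 OR NOT p2 OR p3) — p6 is true.
  15. (NOT p1 OR NOT p6 OR NOT p2) — NOT p2 is true.
  16. (NOT p4 OR p6 OR NOT p2) — NOT p4 is true.
  17. (p3 OR NOT p4 OR NOT p2) — NOT p4 is true.
  18. (NOT p6 OR NOT p1 OR p2) — NOT p1 is true.
  19. (p6 OR p2 OR NOT p4) — NOT p4 is true.
  20. (p2 OR p5) — p5 is true.
  21. (NOT p6 OR NOT p2) — NOT p2 is true.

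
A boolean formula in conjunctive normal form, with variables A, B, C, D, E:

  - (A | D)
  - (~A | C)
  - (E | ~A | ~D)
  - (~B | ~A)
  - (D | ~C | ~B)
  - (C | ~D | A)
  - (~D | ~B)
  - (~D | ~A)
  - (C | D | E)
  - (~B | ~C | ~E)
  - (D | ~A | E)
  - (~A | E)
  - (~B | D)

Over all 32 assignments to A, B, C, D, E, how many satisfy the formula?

Satisfying assignments:
  A=F B=F C=T D=T E=F
  A=F B=F C=T D=T E=T
  A=T B=F C=T D=F E=T
That's 3 in total.

3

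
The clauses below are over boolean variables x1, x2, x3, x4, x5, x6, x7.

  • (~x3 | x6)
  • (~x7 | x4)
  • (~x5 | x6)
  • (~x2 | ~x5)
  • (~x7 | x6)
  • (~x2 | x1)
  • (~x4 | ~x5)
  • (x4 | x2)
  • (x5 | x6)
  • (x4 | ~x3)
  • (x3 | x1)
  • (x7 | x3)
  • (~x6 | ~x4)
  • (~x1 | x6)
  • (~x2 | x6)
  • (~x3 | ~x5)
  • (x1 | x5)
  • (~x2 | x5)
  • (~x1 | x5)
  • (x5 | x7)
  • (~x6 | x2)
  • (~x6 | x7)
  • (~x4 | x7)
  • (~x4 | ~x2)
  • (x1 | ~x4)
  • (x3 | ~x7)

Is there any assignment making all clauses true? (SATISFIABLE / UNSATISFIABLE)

x5 = True:
  propagation gives x6=True, x2=False; an empty clause results — contradiction.
x5 = False:
  propagation gives x6=True, x4=False, x7=False; an empty clause results — contradiction.
Every branch closes, so no satisfying assignment exists.

UNSATISFIABLE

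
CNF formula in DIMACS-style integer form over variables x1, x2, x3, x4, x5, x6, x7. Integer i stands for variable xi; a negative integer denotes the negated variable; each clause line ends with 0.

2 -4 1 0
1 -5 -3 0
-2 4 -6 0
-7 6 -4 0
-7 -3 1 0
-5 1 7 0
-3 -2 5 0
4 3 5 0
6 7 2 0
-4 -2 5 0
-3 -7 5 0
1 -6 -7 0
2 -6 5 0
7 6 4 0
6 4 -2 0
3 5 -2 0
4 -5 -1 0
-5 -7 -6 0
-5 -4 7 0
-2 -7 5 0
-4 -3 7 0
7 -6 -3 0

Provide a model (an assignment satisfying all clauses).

Try x1 = False.
The remaining clauses are satisfied by x2 = False, x3 = False, x4 = False, x5 = True, x6 = False, x7 = True.
Check each clause:
  1. (NOT x4 OR x2 OR x1) — NOT x4 is true.
  2. (NOT x3 OR NOT x5 OR x1) — NOT x3 is true.
  3. (NOT x2 OR NOT x6 OR x4) — NOT x6 is true.
  4. (x6 OR NOT x7 OR NOT x4) — NOT x4 is true.
  5. (NOT x7 OR x1 OR NOT x3) — NOT x3 is true.
  6. (NOT x5 OR x7 OR x1) — x7 is true.
  7. (x5 OR NOT x2 OR NOT x3) — NOT x3 is true.
  8. (x5 OR x3 OR x4) — x5 is true.
  9. (x6 OR x2 OR x7) — x7 is true.
  10. (NOT x4 OR x5 OR NOT x2) — NOT x4 is true.
  11. (x5 OR NOT x3 OR NOT x7) — NOT x3 is true.
  12. (NOT x6 OR NOT x7 OR x1) — NOT x6 is true.
  13. (x2 OR NOT x6 OR x5) — NOT x6 is true.
  14. (x7 OR x4 OR x6) — x7 is true.
  15. (x4 OR NOT x2 OR x6) — NOT x2 is true.
  16. (x3 OR x5 OR NOT x2) — x5 is true.
  17. (NOT x5 OR x4 OR NOT x1) — NOT x1 is true.
  18. (NOT x5 OR NOT x7 OR NOT x6) — NOT x6 is true.
  19. (NOT x4 OR NOT x5 OR x7) — NOT x4 is true.
  20. (x5 OR NOT x2 OR NOT x7) — x5 is true.
  21. (NOT x3 OR NOT x4 OR x7) — NOT x4 is true.
  22. (NOT x6 OR x7 OR NOT x3) — NOT x6 is true.

x1=F  x2=F  x3=F  x4=F  x5=T  x6=F  x7=T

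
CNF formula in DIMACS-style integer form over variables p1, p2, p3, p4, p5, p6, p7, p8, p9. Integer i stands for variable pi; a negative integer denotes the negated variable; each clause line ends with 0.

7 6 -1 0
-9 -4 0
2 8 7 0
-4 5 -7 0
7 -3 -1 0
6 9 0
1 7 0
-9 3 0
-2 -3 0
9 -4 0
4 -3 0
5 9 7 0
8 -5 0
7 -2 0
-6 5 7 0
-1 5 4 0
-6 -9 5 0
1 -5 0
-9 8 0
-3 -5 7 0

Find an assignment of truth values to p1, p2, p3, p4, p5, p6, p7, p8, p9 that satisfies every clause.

p1=True, p2=False, p3=False, p4=False, p5=True, p6=True, p7=False, p8=True, p9=False

Pure literal: p8 appears only positively; assign p8 = True.
Set p1 = True and propagate.
Try p2 = False.
Set p3 = False and propagate.
  then p9 is forced to False.
  then p6 is forced to True.
  then p4 is forced to False.
  then p5 is forced to True.
p7 is now unconstrained; take p7 = False.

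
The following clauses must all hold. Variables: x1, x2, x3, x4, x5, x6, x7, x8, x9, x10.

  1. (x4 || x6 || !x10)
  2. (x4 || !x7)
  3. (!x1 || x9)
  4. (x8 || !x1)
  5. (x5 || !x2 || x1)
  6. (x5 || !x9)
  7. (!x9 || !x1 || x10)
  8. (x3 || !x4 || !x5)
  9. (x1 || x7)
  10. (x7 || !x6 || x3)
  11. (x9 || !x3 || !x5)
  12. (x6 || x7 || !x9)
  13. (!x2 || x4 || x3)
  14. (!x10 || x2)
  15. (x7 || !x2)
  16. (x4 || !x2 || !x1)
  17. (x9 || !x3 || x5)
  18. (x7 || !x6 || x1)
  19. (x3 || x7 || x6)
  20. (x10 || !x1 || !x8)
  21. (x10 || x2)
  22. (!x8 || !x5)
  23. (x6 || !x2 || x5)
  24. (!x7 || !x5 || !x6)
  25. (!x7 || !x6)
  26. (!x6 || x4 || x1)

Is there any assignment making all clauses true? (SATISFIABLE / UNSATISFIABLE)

Branch on x1: take x1 = False.
  then x7 is forced to True.
  then x4 is forced to True.
  then x6 is forced to False.
Try x2 = True.
  then x5 is forced to True.
  then x3 is forced to True.
  then x9 is forced to True.
  then x8 is forced to False.
x10 is now unconstrained; take x10 = True.
Every clause has at least one true literal under this assignment.
So x1 = False  x2 = True  x3 = True  x4 = True  x5 = True  x6 = False  x7 = True  x8 = False  x9 = True  x10 = True is a satisfying assignment.

SATISFIABLE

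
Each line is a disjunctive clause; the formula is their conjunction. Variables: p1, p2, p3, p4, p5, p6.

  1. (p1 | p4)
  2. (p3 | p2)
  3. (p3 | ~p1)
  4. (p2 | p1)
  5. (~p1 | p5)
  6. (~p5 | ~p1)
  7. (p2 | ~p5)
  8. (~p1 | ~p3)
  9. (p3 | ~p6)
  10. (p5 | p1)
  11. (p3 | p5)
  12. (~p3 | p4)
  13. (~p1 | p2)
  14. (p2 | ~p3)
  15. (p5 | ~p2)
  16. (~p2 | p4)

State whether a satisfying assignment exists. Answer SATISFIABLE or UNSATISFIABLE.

p4 occurs only positively in the remaining clauses — set p4 = True.
Pure literal: p6 appears only negated; assign p6 = False.
Set p1 = False and propagate.
  then p2 is forced to True.
  then p5 is forced to True.
p3 is now unconstrained; take p3 = True.
So p1=F, p2=T, p3=T, p4=T, p5=T, p6=F is a satisfying assignment.

SATISFIABLE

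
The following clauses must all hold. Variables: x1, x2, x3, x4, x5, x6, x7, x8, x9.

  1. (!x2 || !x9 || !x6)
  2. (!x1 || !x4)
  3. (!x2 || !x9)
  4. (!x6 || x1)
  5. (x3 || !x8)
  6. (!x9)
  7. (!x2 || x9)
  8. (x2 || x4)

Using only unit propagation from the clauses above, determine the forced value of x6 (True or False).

False

Unit clause (!x9) sets x9 = False.
(!x2 || x9): since x9 = False, the clause reduces to (!x2). x2 = False.
(x4 || x2) with x2 = False leaves only x4, so x4 = True.
From (!x1 || !x4) and x4 = True: x1 = False.
(x1 || !x6) with x1 = False leaves only !x6, so x6 = False.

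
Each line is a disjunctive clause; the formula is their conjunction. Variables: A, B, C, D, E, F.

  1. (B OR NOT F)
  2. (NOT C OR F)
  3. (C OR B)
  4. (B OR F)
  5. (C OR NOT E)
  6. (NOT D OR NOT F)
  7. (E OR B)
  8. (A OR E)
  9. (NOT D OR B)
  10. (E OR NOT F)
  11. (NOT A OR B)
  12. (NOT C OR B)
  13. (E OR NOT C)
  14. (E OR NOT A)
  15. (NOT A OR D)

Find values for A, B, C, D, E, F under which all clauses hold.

Pure literal: B appears only positively; assign B = True.
Branch on A: take A = False.
  then E is forced to True.
  then C is forced to True.
  then F is forced to True.
  then D is forced to False.
Every clause has at least one true literal under this assignment.

A = False, B = True, C = True, D = False, E = True, F = True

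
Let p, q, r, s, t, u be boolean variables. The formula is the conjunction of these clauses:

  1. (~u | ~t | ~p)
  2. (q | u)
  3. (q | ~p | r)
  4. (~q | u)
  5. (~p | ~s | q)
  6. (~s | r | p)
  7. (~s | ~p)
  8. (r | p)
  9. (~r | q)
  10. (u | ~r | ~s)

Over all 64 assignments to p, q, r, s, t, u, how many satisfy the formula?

6

The models are:
  p=0 q=1 r=1 s=0 t=0 u=1
  p=0 q=1 r=1 s=0 t=1 u=1
  p=0 q=1 r=1 s=1 t=0 u=1
  p=0 q=1 r=1 s=1 t=1 u=1
  p=1 q=1 r=0 s=0 t=0 u=1
  p=1 q=1 r=1 s=0 t=0 u=1
Count: 6.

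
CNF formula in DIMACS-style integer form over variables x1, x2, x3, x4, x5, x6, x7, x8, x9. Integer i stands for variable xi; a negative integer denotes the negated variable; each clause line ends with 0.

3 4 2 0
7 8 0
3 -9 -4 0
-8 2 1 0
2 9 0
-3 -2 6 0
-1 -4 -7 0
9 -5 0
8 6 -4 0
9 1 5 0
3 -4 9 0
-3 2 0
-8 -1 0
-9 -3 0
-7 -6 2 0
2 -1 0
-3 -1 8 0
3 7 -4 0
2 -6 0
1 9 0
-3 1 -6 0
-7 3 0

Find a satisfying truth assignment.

x1=0, x2=1, x3=0, x4=0, x5=1, x6=1, x7=0, x8=1, x9=1

Try x1 = False.
  then x9 is forced to True.
  then x3 is forced to False.
  then x4 is forced to False.
  then x2 is forced to True.
  then x7 is forced to False.
  then x8 is forced to True.
x5, x6 are now unconstrained; take x5 = True, x6 = True.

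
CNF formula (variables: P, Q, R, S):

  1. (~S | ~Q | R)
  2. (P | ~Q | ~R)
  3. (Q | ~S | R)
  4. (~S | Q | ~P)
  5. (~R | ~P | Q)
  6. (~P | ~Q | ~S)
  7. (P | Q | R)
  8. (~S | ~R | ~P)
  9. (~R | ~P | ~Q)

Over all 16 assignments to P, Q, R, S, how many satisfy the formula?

5

The models are:
  P=F Q=F R=T S=F
  P=F Q=F R=T S=T
  P=F Q=T R=F S=F
  P=T Q=F R=F S=F
  P=T Q=T R=F S=F
Count: 5.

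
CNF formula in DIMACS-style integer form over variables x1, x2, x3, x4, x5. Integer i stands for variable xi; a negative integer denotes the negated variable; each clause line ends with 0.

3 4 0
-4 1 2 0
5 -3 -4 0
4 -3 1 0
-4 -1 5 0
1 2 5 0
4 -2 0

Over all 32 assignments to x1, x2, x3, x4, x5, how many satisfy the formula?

Split on x4, then x1.
  x4=1, x1=1: remaining (x2,x3,x5) ∈ {(0,0,1); (0,1,1); (1,0,1); (1,1,1)} — 4.
  x4=1, x1=0: remaining (x2,x3,x5) ∈ {(1,0,0); (1,0,1); (1,1,1)} — 3.
  x4=0, x1=1: remaining (x2,x3,x5) ∈ {(0,1,0); (0,1,1)} — 2.
  x4=0, x1=0: a clause becomes empty — 0.
Total: 4 + 3 + 2 + 0 = 9.

9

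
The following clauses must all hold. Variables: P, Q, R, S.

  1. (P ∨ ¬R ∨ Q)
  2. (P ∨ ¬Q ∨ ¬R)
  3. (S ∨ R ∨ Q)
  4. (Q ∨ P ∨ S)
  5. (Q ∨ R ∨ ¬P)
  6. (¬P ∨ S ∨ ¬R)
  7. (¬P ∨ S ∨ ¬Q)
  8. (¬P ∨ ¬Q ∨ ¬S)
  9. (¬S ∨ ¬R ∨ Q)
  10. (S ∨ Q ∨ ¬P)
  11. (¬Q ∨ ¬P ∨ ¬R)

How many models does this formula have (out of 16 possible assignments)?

3

The models are:
  P=F Q=F R=F S=T
  P=F Q=T R=F S=F
  P=F Q=T R=F S=T
Count: 3.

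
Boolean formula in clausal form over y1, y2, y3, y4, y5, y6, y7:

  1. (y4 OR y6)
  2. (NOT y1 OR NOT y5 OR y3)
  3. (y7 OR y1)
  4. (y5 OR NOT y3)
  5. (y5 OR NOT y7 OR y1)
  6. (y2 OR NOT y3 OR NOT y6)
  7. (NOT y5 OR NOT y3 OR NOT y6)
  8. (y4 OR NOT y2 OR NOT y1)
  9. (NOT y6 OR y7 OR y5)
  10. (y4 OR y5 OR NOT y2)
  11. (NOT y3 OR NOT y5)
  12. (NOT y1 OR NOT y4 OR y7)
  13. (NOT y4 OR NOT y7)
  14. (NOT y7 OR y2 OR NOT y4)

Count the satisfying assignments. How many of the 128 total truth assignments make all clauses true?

3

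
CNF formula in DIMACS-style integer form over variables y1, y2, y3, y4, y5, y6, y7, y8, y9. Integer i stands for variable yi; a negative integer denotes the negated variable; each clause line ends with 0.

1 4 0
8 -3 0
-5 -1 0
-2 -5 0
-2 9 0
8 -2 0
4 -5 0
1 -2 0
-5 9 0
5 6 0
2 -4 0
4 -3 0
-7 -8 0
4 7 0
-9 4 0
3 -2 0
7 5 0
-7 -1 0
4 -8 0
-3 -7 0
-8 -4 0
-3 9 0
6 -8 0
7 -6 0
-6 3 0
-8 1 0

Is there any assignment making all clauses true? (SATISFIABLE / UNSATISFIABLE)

y4 = True:
  propagation gives y2=True, y5=False, y9=True, y8=True; an empty clause results — contradiction.
y4 = False:
  propagation gives y1=True, y5=False, y6=True, y3=False; an empty clause results — contradiction.
Every branch closes, so no satisfying assignment exists.

UNSATISFIABLE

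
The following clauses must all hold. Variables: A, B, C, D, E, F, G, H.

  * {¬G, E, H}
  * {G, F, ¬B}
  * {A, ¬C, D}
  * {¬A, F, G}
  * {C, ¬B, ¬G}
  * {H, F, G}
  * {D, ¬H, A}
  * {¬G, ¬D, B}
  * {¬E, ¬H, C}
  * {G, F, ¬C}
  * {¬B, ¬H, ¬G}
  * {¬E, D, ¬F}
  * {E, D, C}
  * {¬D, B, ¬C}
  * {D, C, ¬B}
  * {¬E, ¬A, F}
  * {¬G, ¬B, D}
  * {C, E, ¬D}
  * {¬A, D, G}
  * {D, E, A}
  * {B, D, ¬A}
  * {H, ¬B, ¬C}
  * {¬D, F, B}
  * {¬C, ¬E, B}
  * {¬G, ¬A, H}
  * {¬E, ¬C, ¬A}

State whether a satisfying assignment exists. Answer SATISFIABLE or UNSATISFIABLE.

SATISFIABLE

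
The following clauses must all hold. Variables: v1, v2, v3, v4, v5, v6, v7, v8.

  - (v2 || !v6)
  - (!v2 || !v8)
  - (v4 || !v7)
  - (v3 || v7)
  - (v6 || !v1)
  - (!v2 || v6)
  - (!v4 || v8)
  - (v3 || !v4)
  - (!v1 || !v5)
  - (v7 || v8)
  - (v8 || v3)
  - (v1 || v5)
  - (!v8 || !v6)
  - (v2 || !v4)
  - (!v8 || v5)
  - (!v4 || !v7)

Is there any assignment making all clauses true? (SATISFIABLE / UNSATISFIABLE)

SATISFIABLE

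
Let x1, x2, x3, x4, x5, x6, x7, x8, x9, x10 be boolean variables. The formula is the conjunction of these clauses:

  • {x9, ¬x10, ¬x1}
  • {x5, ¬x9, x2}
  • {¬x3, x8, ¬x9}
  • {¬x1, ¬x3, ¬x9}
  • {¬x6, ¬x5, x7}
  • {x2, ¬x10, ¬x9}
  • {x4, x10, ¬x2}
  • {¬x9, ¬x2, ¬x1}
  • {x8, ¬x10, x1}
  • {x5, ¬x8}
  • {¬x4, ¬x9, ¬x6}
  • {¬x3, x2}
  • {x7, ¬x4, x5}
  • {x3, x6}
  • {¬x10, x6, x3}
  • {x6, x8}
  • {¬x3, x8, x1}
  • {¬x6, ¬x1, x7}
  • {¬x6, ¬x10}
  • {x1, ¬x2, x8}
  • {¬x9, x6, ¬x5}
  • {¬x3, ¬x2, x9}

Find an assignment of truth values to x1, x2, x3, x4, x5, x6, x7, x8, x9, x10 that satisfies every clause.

x1=True, x2=False, x3=False, x4=True, x5=True, x6=True, x7=True, x8=True, x9=False, x10=False

Check each clause:
  1. {¬x1, x9, ¬x10} — ¬x10 is true.
  2. {¬x9, x2, x5} — x5 is true.
  3. {¬x3, ¬x9, x8} — x8 is true.
  4. {¬x9, ¬x1, ¬x3} — ¬x3 is true.
  5. {x7, ¬x5, ¬x6} — x7 is true.
  6. {¬x9, x2, ¬x10} — ¬x10 is true.
  7. {x4, x10, ¬x2} — x4 is true.
  8. {¬x9, ¬x2, ¬x1} — ¬x9 is true.
  9. {¬x10, x8, x1} — x8 is true.
  10. {x5, ¬x8} — x5 is true.
  11. {¬x6, ¬x9, ¬x4} — ¬x9 is true.
  12. {¬x3, x2} — ¬x3 is true.
  13. {¬x4, x7, x5} — x5 is true.
  14. {x6, x3} — x6 is true.
  15. {x6, x3, ¬x10} — ¬x10 is true.
  16. {x8, x6} — x8 is true.
  17. {x1, x8, ¬x3} — x8 is true.
  18. {¬x6, ¬x1, x7} — x7 is true.
  19. {¬x6, ¬x10} — ¬x10 is true.
  20. {¬x2, x1, x8} — x8 is true.
  21. {¬x5, ¬x9, x6} — x6 is true.
  22. {¬x3, x9, ¬x2} — ¬x3 is true.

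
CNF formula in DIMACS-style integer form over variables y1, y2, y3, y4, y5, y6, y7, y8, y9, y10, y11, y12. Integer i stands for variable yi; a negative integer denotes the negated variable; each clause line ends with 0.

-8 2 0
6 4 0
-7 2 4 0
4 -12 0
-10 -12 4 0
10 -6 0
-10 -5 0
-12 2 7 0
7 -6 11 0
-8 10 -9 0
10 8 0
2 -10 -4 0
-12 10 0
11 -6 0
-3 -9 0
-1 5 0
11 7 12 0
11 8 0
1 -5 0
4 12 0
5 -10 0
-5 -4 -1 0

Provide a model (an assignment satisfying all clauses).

y1 = 0, y2 = 1, y3 = 0, y4 = 1, y5 = 0, y6 = 0, y7 = 0, y8 = 1, y9 = 0, y10 = 0, y11 = 1, y12 = 0

y2 occurs only positively in the remaining clauses — set y2 = True.
y3 occurs only negated in the remaining clauses — set y3 = False.
Try y1 = False.
  then y5 is forced to False.
  then y10 is forced to False.
  then y6 is forced to False.
  then y4 is forced to True.
  then y8 is forced to True.
  then y9 is forced to False.
  then y12 is forced to False.
Set y7 = False and propagate.
  then y11 is forced to True.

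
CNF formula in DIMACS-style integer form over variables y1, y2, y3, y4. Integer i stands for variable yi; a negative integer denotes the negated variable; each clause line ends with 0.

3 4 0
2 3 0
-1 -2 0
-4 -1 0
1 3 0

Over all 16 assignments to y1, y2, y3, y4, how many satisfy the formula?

5

The models are:
  y1=0 y2=0 y3=1 y4=0
  y1=0 y2=0 y3=1 y4=1
  y1=0 y2=1 y3=1 y4=0
  y1=0 y2=1 y3=1 y4=1
  y1=1 y2=0 y3=1 y4=0
Count: 5.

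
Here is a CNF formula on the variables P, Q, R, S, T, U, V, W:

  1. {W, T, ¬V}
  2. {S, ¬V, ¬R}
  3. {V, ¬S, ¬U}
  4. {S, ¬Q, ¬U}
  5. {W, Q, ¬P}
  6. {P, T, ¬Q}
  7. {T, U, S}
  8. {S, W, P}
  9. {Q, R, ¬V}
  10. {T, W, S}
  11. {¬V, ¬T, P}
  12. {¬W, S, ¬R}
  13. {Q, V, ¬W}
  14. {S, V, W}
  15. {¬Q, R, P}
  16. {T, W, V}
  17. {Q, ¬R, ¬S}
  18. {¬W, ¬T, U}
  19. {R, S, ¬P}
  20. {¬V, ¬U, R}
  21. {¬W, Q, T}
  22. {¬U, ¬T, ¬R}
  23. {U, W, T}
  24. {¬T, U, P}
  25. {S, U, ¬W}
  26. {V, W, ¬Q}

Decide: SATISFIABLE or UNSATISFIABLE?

Try P = True.
Branch on Q: take Q = True.
Try R = True.
The remaining clauses are satisfied by S = True, T = True, U = False, V = True, W = False.
Every clause has at least one true literal under this assignment.
So P = 1, Q = 1, R = 1, S = 1, T = 1, U = 0, V = 1, W = 0 is a satisfying assignment.

SATISFIABLE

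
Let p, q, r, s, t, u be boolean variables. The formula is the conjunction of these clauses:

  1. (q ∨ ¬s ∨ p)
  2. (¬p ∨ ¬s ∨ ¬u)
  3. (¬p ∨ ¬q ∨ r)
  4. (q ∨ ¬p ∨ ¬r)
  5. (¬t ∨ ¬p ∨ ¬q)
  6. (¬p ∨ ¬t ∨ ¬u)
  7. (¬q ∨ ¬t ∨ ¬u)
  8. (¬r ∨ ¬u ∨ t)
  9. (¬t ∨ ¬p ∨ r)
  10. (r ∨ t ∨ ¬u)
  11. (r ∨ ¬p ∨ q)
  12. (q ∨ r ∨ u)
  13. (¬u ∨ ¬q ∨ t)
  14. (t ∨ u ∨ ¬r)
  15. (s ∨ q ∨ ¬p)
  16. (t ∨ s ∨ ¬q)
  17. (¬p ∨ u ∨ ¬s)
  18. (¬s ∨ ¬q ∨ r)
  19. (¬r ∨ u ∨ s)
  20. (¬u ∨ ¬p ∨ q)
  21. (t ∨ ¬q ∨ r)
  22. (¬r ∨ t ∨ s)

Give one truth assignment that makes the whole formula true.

Branch on p: take p = False.
For the remaining variables, q = True, r = True, s = True, t = True, u = False works.

p = F, q = T, r = T, s = T, t = T, u = F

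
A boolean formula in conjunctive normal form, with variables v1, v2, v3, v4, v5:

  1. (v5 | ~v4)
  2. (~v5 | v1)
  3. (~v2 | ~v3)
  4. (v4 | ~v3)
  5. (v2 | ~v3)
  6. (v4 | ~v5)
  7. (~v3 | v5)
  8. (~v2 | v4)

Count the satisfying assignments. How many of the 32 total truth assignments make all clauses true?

The models are:
  v1=F v2=F v3=F v4=F v5=F
  v1=T v2=F v3=F v4=F v5=F
  v1=T v2=F v3=F v4=T v5=T
  v1=T v2=T v3=F v4=T v5=T
Count: 4.

4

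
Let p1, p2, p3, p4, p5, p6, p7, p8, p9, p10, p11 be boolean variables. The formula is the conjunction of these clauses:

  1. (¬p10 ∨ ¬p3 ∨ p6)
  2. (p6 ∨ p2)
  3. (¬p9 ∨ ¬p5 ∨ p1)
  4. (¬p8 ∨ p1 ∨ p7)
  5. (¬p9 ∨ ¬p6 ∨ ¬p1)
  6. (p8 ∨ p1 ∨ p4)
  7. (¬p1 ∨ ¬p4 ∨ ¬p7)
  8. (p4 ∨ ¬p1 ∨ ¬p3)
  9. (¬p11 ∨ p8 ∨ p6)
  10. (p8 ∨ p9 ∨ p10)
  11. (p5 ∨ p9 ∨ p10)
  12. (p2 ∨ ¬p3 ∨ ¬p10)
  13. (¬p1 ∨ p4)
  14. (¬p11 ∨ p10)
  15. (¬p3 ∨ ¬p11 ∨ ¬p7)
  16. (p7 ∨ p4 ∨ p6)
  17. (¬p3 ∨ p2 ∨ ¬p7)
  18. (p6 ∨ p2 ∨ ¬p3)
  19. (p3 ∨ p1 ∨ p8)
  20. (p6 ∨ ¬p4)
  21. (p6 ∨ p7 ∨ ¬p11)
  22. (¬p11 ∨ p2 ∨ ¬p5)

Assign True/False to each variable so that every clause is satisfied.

p1=True, p2=False, p3=False, p4=True, p5=False, p6=True, p7=False, p8=True, p9=False, p10=True, p11=True

Check each clause:
  1. (¬p3 ∨ ¬p10 ∨ p6) — ¬p3 is true.
  2. (p6 ∨ p2) — p6 is true.
  3. (¬p9 ∨ ¬p5 ∨ p1) — p1 is true.
  4. (p7 ∨ p1 ∨ ¬p8) — p1 is true.
  5. (¬p9 ∨ ¬p1 ∨ ¬p6) — ¬p9 is true.
  6. (p8 ∨ p1 ∨ p4) — p8 is true.
  7. (¬p4 ∨ ¬p7 ∨ ¬p1) — ¬p7 is true.
  8. (¬p3 ∨ p4 ∨ ¬p1) — p4 is true.
  9. (¬p11 ∨ p6 ∨ p8) — p8 is true.
  10. (p9 ∨ p8 ∨ p10) — p8 is true.
  11. (p10 ∨ p5 ∨ p9) — p10 is true.
  12. (¬p3 ∨ ¬p10 ∨ p2) — ¬p3 is true.
  13. (¬p1 ∨ p4) — p4 is true.
  14. (¬p11 ∨ p10) — p10 is true.
  15. (¬p3 ∨ ¬p7 ∨ ¬p11) — ¬p7 is true.
  16. (p7 ∨ p6 ∨ p4) — p4 is true.
  17. (¬p7 ∨ ¬p3 ∨ p2) — ¬p7 is true.
  18. (¬p3 ∨ p6 ∨ p2) — ¬p3 is true.
  19. (p1 ∨ p8 ∨ p3) — p8 is true.
  20. (¬p4 ∨ p6) — p6 is true.
  21. (p6 ∨ ¬p11 ∨ p7) — p6 is true.
  22. (¬p11 ∨ ¬p5 ∨ p2) — ¬p5 is true.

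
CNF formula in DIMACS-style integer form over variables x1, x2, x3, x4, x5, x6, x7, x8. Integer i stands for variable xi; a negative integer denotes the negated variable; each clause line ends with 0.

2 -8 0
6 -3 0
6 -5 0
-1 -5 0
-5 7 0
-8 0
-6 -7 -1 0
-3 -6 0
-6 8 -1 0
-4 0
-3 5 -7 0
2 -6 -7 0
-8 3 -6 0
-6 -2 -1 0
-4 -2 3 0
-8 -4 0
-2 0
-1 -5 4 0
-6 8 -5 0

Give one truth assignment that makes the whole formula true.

x1=False  x2=False  x3=False  x4=False  x5=False  x6=False  x7=True  x8=False

Unit propagation: (¬x8) forces x8 = False.
The clause (¬x4) is unit: x4 must be False.
Unit propagation: (¬x2) forces x2 = False.
x1 occurs only negated in the remaining clauses — set x1 = False.
x3 occurs only negated in the remaining clauses — set x3 = False.
Try x5 = False.
The remaining clauses are satisfied by x6 = False, x7 = True.
Every clause has at least one true literal under this assignment.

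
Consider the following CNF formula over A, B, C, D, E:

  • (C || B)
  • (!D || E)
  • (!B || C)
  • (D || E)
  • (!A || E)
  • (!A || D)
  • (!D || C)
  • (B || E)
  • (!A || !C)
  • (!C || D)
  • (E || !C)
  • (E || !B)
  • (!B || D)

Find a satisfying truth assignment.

A = 0, B = 0, C = 1, D = 1, E = 1

A occurs only negated in the remaining clauses — set A = False.
E occurs only positively in the remaining clauses — set E = True.
Try B = False.
  then C is forced to True.
  then D is forced to True.
Check each clause:
  1. (B || C) — C is true.
  2. (!D || E) — E is true.
  3. (!B || C) — C is true.
  4. (D || E) — D is true.
  5. (E || !A) — E is true.
  6. (!A || D) — D is true.
  7. (C || !D) — C is true.
  8. (B || E) — E is true.
  9. (!A || !C) — !A is true.
  10. (D || !C) — D is true.
  11. (E || !C) — E is true.
  12. (E || !B) — E is true.
  13. (!B || D) — D is true.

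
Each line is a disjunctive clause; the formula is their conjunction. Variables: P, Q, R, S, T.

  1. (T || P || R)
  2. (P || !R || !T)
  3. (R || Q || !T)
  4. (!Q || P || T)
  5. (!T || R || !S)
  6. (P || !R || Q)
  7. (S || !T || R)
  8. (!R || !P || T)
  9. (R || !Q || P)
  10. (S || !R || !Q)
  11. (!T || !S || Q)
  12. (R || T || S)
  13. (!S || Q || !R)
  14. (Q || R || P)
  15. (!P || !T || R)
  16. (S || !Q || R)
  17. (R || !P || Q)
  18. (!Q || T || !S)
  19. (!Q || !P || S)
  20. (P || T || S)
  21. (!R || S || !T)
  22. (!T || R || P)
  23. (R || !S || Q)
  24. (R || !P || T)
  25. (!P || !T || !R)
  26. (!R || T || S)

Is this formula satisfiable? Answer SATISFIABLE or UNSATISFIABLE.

UNSATISFIABLE

R = True:
  T = True:
    propagation gives P=True; an empty clause results — contradiction.
  T = False:
    propagation gives P=False, Q=False; an empty clause results — contradiction.
R = False:
  T = True:
    propagation gives Q=True, S=False; an empty clause results — contradiction.
  T = False:
    propagation gives P=True; an empty clause results — contradiction.
Every branch closes, so no satisfying assignment exists.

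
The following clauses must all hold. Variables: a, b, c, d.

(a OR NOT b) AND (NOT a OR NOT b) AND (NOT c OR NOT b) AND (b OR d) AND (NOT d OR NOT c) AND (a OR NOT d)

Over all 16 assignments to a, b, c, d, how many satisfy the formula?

1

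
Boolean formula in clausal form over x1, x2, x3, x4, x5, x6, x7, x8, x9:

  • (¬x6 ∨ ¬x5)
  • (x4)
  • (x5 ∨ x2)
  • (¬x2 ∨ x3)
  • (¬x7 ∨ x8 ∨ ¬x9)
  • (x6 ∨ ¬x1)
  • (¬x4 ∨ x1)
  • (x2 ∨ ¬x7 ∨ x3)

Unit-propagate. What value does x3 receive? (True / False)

True

(x4) is a unit clause: x4 = True.
In (x1 ∨ ¬x4), ¬x4 is now false; x1 must hold, so x1 = True.
In (x6 ∨ ¬x1), ¬x1 is now false; x6 must hold, so x6 = True.
In (¬x6 ∨ ¬x5), ¬x6 is now false; ¬x5 must hold, so x5 = False.
(x2 ∨ x5): since x5 = False, the clause reduces to (x2). x2 = True.
(x3 ∨ ¬x2) with x2 = True leaves only x3, so x3 = True.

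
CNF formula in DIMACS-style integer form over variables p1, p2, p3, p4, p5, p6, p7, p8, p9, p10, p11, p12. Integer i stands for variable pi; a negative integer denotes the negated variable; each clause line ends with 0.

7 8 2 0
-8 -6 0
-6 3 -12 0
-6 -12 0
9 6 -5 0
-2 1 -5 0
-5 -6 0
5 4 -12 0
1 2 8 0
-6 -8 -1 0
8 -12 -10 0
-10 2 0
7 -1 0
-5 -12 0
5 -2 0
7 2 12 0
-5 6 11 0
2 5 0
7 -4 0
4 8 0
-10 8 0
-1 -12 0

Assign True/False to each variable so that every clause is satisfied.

p1=T, p2=F, p3=T, p4=T, p5=T, p6=F, p7=T, p8=T, p9=T, p10=F, p11=T, p12=F

p3 occurs only positively in the remaining clauses — set p3 = True.
p7 occurs only positively in the remaining clauses — set p7 = True.
Branch on p1: take p1 = True.
  then p12 is forced to False.
Set p2 = False and propagate.
  then p10 is forced to False.
  then p5 is forced to True.
  then p6 is forced to False.
  then p9 is forced to True.
  then p11 is forced to True.
The remaining clauses are satisfied by p4 = True, p8 = True.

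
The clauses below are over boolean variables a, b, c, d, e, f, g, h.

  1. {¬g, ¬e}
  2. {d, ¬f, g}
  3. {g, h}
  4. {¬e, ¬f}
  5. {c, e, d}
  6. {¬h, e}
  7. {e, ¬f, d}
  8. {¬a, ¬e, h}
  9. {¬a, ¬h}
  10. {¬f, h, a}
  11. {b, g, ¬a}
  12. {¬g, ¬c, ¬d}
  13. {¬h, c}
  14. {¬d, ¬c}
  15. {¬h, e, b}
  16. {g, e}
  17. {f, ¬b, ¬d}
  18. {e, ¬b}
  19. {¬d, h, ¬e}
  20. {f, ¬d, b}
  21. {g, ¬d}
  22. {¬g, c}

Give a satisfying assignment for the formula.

a=T, b=F, c=T, d=F, e=F, f=F, g=T, h=F

Set a = True and propagate.
  then h is forced to False.
  then g is forced to True.
  then e is forced to False.
  then b is forced to False.
  then c is forced to True.
  then d is forced to False.
  then f is forced to False.
Every clause has at least one true literal under this assignment.
Check each clause:
  1. {¬e, ¬g} — ¬e is true.
  2. {g, ¬f, d} — ¬f is true.
  3. {g, h} — g is true.
  4. {¬e, ¬f} — ¬f is true.
  5. {d, e, c} — c is true.
  6. {¬h, e} — ¬h is true.
  7. {d, e, ¬f} — ¬f is true.
  8. {¬a, h, ¬e} — ¬e is true.
  9. {¬h, ¬a} — ¬h is true.
  10. {¬f, a, h} — a is true.
  11. {g, b, ¬a} — g is true.
  12. {¬d, ¬c, ¬g} — ¬d is true.
  13. {¬h, c} — ¬h is true.
  14. {¬d, ¬c} — ¬d is true.
  15. {b, e, ¬h} — ¬h is true.
  16. {g, e} — g is true.
  17. {¬b, ¬d, f} — ¬d is true.
  18. {¬b, e} — ¬b is true.
  19. {h, ¬d, ¬e} — ¬e is true.
  20. {¬d, f, b} — ¬d is true.
  21. {¬d, g} — ¬d is true.
  22. {¬g, c} — c is true.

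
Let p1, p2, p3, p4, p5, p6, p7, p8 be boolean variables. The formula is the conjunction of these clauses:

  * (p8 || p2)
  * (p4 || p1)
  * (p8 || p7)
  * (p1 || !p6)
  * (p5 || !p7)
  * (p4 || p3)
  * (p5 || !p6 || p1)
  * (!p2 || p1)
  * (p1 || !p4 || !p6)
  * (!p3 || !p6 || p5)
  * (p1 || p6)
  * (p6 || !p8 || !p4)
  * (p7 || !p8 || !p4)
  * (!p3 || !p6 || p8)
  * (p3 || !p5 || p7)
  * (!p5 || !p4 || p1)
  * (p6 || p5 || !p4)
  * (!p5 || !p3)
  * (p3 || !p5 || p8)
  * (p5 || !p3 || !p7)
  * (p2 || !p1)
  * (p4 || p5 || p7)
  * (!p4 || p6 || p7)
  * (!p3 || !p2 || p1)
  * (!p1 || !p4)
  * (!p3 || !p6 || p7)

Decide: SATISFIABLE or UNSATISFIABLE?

UNSATISFIABLE

p1 = True:
  propagation gives p2=True, p4=False, p3=True, p5=False; an empty clause results — contradiction.
p1 = False:
  propagation gives p4=True, p6=False; an empty clause results — contradiction.
Every branch closes, so no satisfying assignment exists.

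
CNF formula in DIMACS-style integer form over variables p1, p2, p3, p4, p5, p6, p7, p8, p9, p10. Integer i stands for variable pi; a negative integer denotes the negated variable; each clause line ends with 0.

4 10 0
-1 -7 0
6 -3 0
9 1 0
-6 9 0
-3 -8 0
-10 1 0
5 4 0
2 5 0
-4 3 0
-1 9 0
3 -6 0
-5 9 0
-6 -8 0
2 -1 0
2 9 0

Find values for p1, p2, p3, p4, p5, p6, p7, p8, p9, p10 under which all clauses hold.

p1=True  p2=True  p3=True  p4=True  p5=True  p6=True  p7=False  p8=False  p9=True  p10=True

Check each clause:
  1. (p10 \/ p4) — p10 is true.
  2. (~p7 \/ ~p1) — ~p7 is true.
  3. (~p3 \/ p6) — p6 is true.
  4. (p1 \/ p9) — p9 is true.
  5. (~p6 \/ p9) — p9 is true.
  6. (~p8 \/ ~p3) — ~p8 is true.
  7. (p1 \/ ~p10) — p1 is true.
  8. (p5 \/ p4) — p4 is true.
  9. (p2 \/ p5) — p2 is true.
  10. (~p4 \/ p3) — p3 is true.
  11. (~p1 \/ p9) — p9 is true.
  12. (~p6 \/ p3) — p3 is true.
  13. (p9 \/ ~p5) — p9 is true.
  14. (~p6 \/ ~p8) — ~p8 is true.
  15. (~p1 \/ p2) — p2 is true.
  16. (p2 \/ p9) — p9 is true.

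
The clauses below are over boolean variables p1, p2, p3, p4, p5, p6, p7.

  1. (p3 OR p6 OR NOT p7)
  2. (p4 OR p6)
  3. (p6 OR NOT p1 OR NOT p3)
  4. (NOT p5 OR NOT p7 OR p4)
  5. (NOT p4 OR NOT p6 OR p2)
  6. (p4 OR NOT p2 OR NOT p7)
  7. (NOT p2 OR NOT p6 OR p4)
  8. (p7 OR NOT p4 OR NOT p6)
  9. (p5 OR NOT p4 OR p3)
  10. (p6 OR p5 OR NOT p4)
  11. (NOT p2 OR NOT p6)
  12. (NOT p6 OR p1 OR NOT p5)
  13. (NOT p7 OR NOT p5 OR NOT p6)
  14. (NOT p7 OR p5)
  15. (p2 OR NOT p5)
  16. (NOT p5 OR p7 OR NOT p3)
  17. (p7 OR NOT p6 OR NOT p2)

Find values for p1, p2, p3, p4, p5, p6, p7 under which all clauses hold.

p1 = F, p2 = T, p3 = T, p4 = T, p5 = T, p6 = F, p7 = T

Set p1 = False and propagate.
Try p2 = True.
  then p6 is forced to False.
  then p4 is forced to True.
  then p5 is forced to True.
The remaining clauses are satisfied by p3 = True, p7 = True.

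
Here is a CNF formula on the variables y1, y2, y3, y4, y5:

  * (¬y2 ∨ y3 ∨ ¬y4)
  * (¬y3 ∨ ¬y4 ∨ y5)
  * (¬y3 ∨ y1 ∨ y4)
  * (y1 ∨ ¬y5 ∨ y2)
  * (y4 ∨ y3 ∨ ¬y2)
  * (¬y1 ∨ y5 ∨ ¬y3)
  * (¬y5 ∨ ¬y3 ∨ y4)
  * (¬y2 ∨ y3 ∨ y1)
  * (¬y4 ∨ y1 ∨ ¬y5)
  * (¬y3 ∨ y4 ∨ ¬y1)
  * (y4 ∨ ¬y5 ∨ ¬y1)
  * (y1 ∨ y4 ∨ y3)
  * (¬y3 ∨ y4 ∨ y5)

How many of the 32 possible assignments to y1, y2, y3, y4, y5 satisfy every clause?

The models are:
  y1=F y2=F y3=F y4=T y5=F
  y1=T y2=F y3=F y4=F y5=F
  y1=T y2=F y3=F y4=T y5=F
  y1=T y2=F y3=F y4=T y5=T
  y1=T y2=F y3=T y4=T y5=T
  y1=T y2=T y3=T y4=T y5=T
Count: 6.

6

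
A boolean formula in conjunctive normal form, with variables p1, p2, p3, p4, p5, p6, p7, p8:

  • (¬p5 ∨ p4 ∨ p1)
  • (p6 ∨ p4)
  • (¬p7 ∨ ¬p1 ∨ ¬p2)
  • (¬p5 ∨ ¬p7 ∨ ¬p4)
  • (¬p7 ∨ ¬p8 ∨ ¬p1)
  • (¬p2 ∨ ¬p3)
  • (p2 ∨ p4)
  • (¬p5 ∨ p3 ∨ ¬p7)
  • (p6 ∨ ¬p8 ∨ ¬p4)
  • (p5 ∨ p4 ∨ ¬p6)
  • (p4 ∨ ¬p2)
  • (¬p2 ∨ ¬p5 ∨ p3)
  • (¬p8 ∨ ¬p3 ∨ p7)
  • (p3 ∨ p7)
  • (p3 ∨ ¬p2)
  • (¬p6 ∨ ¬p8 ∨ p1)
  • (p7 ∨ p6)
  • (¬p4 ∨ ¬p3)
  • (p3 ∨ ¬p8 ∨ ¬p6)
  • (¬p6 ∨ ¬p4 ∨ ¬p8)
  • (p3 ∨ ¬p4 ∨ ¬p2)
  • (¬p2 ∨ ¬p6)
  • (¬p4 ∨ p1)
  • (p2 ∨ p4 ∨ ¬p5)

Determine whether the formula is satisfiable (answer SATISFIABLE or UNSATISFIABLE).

p8 occurs only negated in the remaining clauses — set p8 = False.
Try p1 = True.
For the remaining variables, p2 = False, p3 = False, p4 = True, p5 = False, p6 = True, p7 = True works.
So p1=T, p2=F, p3=F, p4=T, p5=F, p6=T, p7=T, p8=F is a satisfying assignment.

SATISFIABLE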